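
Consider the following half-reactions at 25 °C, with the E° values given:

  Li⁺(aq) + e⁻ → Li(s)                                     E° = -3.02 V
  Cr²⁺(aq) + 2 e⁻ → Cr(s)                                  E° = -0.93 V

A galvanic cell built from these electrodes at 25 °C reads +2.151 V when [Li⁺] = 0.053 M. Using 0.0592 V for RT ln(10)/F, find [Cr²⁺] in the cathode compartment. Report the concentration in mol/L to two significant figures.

Cr²⁺/Cr is the cathode, Li⁺/Li the anode: E°cell = +2.09 V, n = 2.
Overall reaction: Cr²⁺(aq) + 2 Li(s) → Cr(s) + 2 Li⁺(aq); Q = [Li⁺]^2/[Cr²⁺]^1.
From E = E° − (0.0592/n) log Q: log Q = (E° − E)·n/0.0592 = (+2.09 − (+2.151))·2/0.0592 = -2.0608.
So 1·log[Cr²⁺] = 2·log(0.053) − log Q = -2.5514 − (-2.0608) = -0.4906; [Cr²⁺] = 10^(-0.4906) ≈ 0.32 M.

0.32 M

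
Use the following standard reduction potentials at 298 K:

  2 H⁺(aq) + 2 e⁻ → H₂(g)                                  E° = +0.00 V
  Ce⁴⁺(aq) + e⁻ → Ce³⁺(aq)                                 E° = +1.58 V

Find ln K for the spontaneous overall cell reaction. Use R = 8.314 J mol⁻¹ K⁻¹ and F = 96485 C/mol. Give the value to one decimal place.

Cathode: Ce⁴⁺/Ce³⁺; anode: H⁺/H₂. E°cell = (+1.58) − (+0.00) = +1.58 V, with n = 2.
ΔG° = −nFE° = −RT ln K, so ln K = nFE°/(RT) = (2)(96485)(+1.58) / ((8.314)(298)) = 123.061.

123.1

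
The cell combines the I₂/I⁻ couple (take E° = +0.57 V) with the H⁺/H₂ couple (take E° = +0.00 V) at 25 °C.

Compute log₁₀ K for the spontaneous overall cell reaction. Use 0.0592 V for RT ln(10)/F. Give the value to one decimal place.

Cathode: I₂/I⁻; anode: H⁺/H₂. E°cell = +0.57 V, n = 2.
log K = nE°cell / 0.0592 = (2)(+0.57) / 0.0592 = 19.3.

19.3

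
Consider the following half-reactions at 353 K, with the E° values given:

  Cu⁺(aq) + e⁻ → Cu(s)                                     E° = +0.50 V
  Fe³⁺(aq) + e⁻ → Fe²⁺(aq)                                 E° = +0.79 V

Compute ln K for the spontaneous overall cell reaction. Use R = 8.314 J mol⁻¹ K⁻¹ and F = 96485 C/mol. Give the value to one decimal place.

9.5

Cathode: Fe³⁺/Fe²⁺; anode: Cu⁺/Cu. E°cell = (+0.79) − (+0.50) = +0.29 V, with n = 1.
ΔG° = −nFE° = −RT ln K, so ln K = nFE°/(RT) = (1)(96485)(+0.29) / ((8.314)(353)) = 9.534.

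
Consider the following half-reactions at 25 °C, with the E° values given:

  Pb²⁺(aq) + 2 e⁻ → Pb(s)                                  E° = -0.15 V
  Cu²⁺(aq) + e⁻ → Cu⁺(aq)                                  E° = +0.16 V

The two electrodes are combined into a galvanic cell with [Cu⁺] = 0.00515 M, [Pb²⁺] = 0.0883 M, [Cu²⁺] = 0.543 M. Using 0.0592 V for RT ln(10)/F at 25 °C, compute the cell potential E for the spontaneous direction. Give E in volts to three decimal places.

+0.461 V

Cu²⁺/Cu⁺ is the cathode (higher E°), Pb²⁺/Pb the anode: E°cell = +0.16 − (-0.15) = +0.31 V, n = 2.
Overall: 2 Cu²⁺(aq) + Pb(s) → 2 Cu⁺(aq) + Pb²⁺(aq)
Q = [Cu⁺]^2·[Pb²⁺] / ([Cu²⁺]^2); log Q = -5.100.
E = E° − (0.0592/n) log Q = +0.31 − (0.0592/2)(-5.100) = +0.461 V.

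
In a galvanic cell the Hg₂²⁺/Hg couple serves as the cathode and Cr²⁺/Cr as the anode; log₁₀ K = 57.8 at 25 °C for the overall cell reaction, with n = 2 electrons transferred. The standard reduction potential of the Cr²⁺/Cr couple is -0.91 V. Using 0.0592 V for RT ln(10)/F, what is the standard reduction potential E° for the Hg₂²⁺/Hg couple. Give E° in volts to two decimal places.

E°cell = (0.0592/n)·log K = (0.0592/2)(57.8) = +1.711 V.
Since Hg₂²⁺/Hg is the cathode and Cr²⁺/Cr the anode, E°cell = E°(Hg₂²⁺/Hg) − E°(Cr²⁺/Cr).
So E°(Hg₂²⁺/Hg) = E°cell + E°(Cr²⁺/Cr) = +1.711 + (-0.91) = +0.80 V.

+0.80 V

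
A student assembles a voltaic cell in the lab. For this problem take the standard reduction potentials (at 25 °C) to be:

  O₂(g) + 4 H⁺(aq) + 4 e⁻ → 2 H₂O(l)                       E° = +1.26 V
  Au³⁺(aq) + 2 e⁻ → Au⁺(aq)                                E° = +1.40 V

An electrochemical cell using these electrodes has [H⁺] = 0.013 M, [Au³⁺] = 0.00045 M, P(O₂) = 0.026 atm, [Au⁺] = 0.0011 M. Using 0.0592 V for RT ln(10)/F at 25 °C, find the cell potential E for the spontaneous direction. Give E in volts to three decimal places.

+0.264 V

Au³⁺/Au⁺ is the cathode (higher E°), O₂/H₂O the anode: E°cell = +1.40 − (+1.26) = +0.14 V, n = 4.
Overall: 2 Au³⁺(aq) + 2 H₂O(l) → 2 Au⁺(aq) + O₂(g) + 4 H⁺(aq)
Q = [Au⁺]^2·P(O₂)·[H⁺]^4 / ([Au³⁺]^2); log Q = -8.353.
E = E° − (0.0592/n) log Q = +0.14 − (0.0592/4)(-8.353) = +0.264 V.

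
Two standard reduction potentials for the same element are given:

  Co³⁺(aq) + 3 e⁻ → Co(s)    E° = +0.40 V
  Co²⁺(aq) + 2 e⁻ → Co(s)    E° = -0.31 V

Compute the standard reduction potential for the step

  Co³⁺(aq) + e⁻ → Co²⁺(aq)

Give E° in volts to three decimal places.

Sequential free energies add, so n₃E°₃ = n₁E°₁ + n₂E°₂.
With n₃ = 3, and the known step contributing 2×(-0.31) V, the unknown satisfies 1·E° = 3×(+0.40) − 2×(-0.31) = +1.820.
E° = +1.820 / 1 = +1.820 V.

+1.820 V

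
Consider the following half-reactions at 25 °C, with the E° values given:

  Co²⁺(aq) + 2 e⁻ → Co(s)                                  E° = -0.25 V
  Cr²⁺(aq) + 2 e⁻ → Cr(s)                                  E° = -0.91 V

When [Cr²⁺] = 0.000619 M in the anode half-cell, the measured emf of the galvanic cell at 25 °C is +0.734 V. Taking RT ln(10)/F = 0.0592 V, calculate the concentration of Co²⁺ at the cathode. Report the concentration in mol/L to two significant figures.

0.20 M

Co²⁺/Co is the cathode, Cr²⁺/Cr the anode: E°cell = +0.66 V, n = 2.
Overall reaction: Co²⁺(aq) + Cr(s) → Co(s) + Cr²⁺(aq); Q = [Cr²⁺]^1/[Co²⁺]^1.
From E = E° − (0.0592/n) log Q: log Q = (E° − E)·n/0.0592 = (+0.66 − (+0.734))·2/0.0592 = -2.5000.
So 1·log[Co²⁺] = 1·log(0.000619) − log Q = -3.2083 − (-2.5000) = -0.7083; [Co²⁺] = 10^(-0.7083) ≈ 0.20 M.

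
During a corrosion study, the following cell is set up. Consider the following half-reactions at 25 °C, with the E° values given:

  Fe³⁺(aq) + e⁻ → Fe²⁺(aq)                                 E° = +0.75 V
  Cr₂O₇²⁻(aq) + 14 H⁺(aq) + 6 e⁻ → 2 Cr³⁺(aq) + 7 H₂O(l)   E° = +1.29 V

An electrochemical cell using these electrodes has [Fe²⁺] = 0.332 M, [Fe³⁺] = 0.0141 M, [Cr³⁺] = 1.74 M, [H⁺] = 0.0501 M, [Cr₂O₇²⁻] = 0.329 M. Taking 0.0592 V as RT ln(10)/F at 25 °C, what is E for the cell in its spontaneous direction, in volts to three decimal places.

+0.432 V

Cr₂O₇²⁻/Cr³⁺ is the cathode (higher E°), Fe³⁺/Fe²⁺ the anode: E°cell = +1.29 − (+0.75) = +0.54 V, n = 6.
Overall: Cr₂O₇²⁻(aq) + 14 H⁺(aq) + 6 Fe²⁺(aq) → 2 Cr³⁺(aq) + 7 H₂O(l) + 6 Fe³⁺(aq)
Q = [Cr³⁺]^2·[Fe³⁺]^6 / ([Cr₂O₇²⁻]·[H⁺]^14·[Fe²⁺]^6); log Q = 10.935.
E = E° − (0.0592/n) log Q = +0.54 − (0.0592/6)(10.935) = +0.432 V.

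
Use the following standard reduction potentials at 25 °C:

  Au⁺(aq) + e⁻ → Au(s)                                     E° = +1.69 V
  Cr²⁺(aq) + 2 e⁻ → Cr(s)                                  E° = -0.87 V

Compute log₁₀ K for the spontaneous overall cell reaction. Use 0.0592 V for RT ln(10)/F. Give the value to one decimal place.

Cathode: Au⁺/Au; anode: Cr²⁺/Cr. E°cell = +2.56 V, n = 2.
log K = nE°cell / 0.0592 = (2)(+2.56) / 0.0592 = 86.5.

86.5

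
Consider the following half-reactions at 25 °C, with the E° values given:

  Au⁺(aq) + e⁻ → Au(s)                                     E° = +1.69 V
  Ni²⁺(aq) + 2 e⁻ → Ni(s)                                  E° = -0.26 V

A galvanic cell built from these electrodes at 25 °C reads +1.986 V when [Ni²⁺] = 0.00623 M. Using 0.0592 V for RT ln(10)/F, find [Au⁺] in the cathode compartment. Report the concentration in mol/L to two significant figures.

Au⁺/Au is the cathode, Ni²⁺/Ni the anode: E°cell = +1.95 V, n = 2.
Overall reaction: 2 Au⁺(aq) + Ni(s) → 2 Au(s) + Ni²⁺(aq); Q = [Ni²⁺]^1/[Au⁺]^2.
From E = E° − (0.0592/n) log Q: log Q = (E° − E)·n/0.0592 = (+1.95 − (+1.986))·2/0.0592 = -1.2162.
So 2·log[Au⁺] = 1·log(0.00623) − log Q = -2.2055 − (-1.2162) = -0.9893; log[Au⁺] = -0.9893 / 2 = -0.4946; [Au⁺] = 10^(-0.4946) ≈ 0.32 M.

0.32 M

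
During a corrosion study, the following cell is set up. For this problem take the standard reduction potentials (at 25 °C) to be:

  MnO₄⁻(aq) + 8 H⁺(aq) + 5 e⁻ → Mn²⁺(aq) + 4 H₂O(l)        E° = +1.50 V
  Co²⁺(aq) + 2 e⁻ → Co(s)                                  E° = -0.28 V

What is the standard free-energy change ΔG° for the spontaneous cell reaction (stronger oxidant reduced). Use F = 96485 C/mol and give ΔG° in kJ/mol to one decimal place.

-1717.4 kJ/mol

MnO₄⁻/Mn²⁺ (E° = +1.50 V) is the cathode; Co²⁺/Co (E° = -0.28 V) is the anode, so E°cell = +1.78 V.
Balancing electrons gives n = 10 (lcm of 5 and 2).
ΔG° = −nFE° = −(10)(96485)(+1.78) = -1,717,433 J = -1717.4 kJ/mol.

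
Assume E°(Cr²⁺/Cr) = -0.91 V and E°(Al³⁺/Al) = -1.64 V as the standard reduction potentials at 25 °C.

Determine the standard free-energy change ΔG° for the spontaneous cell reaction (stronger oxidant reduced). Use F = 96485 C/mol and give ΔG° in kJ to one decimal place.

-422.6 kJ

Cr²⁺/Cr (E° = -0.91 V) is the cathode; Al³⁺/Al (E° = -1.64 V) is the anode, so E°cell = +0.73 V.
Balancing electrons gives n = 6 (lcm of 2 and 3).
ΔG° = −nFE° = −(6)(96485)(+0.73) = -422,604 J = -422.6 kJ.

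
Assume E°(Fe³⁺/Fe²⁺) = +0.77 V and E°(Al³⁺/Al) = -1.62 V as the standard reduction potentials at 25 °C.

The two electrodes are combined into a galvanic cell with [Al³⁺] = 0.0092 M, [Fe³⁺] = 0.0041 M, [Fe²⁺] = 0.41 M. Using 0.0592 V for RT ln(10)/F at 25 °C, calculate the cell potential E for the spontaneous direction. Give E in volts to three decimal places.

Fe³⁺/Fe²⁺ is the cathode (higher E°), Al³⁺/Al the anode: E°cell = +0.77 − (-1.62) = +2.39 V, n = 3.
Overall: 3 Fe³⁺(aq) + Al(s) → 3 Fe²⁺(aq) + Al³⁺(aq)
Q = [Fe²⁺]^3·[Al³⁺] / ([Fe³⁺]^3); log Q = 3.964.
E = E° − (0.0592/n) log Q = +2.39 − (0.0592/3)(3.964) = +2.312 V.

+2.312 V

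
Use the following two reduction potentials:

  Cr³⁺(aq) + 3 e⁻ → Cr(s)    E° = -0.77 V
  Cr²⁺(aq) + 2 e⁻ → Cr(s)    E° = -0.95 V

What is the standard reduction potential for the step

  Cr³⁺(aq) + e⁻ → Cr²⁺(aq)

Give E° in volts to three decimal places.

Sequential free energies add, so n₃E°₃ = n₁E°₁ + n₂E°₂.
With n₃ = 3, and the known step contributing 2×(-0.95) V, the unknown satisfies 1·E° = 3×(-0.77) − 2×(-0.95) = -0.410.
E° = -0.410 / 1 = -0.410 V.

-0.410 V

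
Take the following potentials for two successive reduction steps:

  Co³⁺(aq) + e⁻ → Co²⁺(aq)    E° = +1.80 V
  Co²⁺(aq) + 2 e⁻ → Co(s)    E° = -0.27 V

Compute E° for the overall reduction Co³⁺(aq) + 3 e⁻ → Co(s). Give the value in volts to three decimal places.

Adding the free-energy changes (−nFE°) of the two steps gives −n₃FE°₃ = −n₁FE°₁ − n₂FE°₂.
E°₃ = (1×+1.80 + 2×-0.27) / 3 = (+1.260) / 3 = +0.420 V.

+0.420 V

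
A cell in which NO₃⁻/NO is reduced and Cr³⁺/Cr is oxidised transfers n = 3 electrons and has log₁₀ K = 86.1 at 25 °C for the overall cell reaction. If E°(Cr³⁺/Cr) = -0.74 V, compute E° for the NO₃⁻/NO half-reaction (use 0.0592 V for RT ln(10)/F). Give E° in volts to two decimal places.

E°cell = (0.0592/n)·log K = (0.0592/3)(86.1) = +1.699 V.
Since NO₃⁻/NO is the cathode and Cr³⁺/Cr the anode, E°cell = E°(NO₃⁻/NO) − E°(Cr³⁺/Cr).
So E°(NO₃⁻/NO) = E°cell + E°(Cr³⁺/Cr) = +1.699 + (-0.74) = +0.96 V.

+0.96 V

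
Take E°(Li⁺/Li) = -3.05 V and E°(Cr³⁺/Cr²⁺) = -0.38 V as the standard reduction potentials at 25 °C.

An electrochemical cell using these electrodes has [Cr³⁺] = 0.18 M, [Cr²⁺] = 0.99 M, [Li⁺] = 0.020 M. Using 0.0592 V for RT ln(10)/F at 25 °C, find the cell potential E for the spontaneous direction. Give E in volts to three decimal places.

Cr³⁺/Cr²⁺ is the cathode (higher E°), Li⁺/Li the anode: E°cell = -0.38 − (-3.05) = +2.67 V, n = 1.
Overall: Cr³⁺(aq) + Li(s) → Cr²⁺(aq) + Li⁺(aq)
Q = [Cr²⁺]·[Li⁺] / ([Cr³⁺]); log Q = -0.959.
E = E° − (0.0592/n) log Q = +2.67 − (0.0592/1)(-0.959) = +2.727 V.

+2.727 V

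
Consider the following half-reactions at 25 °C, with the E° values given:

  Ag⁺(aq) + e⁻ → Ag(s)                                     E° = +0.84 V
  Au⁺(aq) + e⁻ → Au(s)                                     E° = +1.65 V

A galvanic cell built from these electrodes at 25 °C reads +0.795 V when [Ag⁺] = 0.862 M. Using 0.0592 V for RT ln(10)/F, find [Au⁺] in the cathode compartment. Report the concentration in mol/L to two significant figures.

0.48 M

Au⁺/Au is the cathode, Ag⁺/Ag the anode: E°cell = +0.81 V, n = 1.
Overall reaction: Au⁺(aq) + Ag(s) → Au(s) + Ag⁺(aq); Q = [Ag⁺]^1/[Au⁺]^1.
From E = E° − (0.0592/n) log Q: log Q = (E° − E)·n/0.0592 = (+0.81 − (+0.795))·1/0.0592 = 0.2534.
So 1·log[Au⁺] = 1·log(0.862) − log Q = -0.0645 − (0.2534) = -0.3179; [Au⁺] = 10^(-0.3179) ≈ 0.48 M.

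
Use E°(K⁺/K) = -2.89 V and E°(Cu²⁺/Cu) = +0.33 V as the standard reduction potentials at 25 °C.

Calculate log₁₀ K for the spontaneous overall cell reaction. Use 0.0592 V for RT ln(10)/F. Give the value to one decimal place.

108.8

Cathode: Cu²⁺/Cu; anode: K⁺/K. E°cell = +3.22 V, n = 2.
log K = nE°cell / 0.0592 = (2)(+3.22) / 0.0592 = 108.8.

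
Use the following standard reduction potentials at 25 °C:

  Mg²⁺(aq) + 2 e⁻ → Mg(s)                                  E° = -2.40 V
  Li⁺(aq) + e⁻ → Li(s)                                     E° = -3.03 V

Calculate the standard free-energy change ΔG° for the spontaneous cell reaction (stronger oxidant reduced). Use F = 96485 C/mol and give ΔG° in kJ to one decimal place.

-121.6 kJ

Mg²⁺/Mg (E° = -2.40 V) is the cathode; Li⁺/Li (E° = -3.03 V) is the anode, so E°cell = +0.63 V.
Balancing electrons gives n = 2 (lcm of 2 and 1).
ΔG° = −nFE° = −(2)(96485)(+0.63) = -121,571 J = -121.6 kJ.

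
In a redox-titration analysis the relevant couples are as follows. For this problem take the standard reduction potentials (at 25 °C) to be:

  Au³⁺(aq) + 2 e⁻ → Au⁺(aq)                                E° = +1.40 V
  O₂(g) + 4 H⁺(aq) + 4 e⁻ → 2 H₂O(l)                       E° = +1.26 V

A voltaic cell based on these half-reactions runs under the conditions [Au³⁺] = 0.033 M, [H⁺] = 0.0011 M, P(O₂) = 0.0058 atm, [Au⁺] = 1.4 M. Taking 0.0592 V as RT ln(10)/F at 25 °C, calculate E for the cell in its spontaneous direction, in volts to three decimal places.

Au³⁺/Au⁺ is the cathode (higher E°), O₂/H₂O the anode: E°cell = +1.40 − (+1.26) = +0.14 V, n = 4.
Overall: 2 Au³⁺(aq) + 2 H₂O(l) → 2 Au⁺(aq) + O₂(g) + 4 H⁺(aq)
Q = [Au⁺]^2·P(O₂)·[H⁺]^4 / ([Au³⁺]^2); log Q = -10.816.
E = E° − (0.0592/n) log Q = +0.14 − (0.0592/4)(-10.816) = +0.300 V.

+0.300 V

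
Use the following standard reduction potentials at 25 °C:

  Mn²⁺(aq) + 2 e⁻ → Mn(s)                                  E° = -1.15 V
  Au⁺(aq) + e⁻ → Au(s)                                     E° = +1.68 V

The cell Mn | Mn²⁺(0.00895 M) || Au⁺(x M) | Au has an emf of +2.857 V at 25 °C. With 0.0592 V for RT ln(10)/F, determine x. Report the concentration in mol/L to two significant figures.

0.27 M

Au⁺/Au is the cathode, Mn²⁺/Mn the anode: E°cell = +2.83 V, n = 2.
Overall reaction: 2 Au⁺(aq) + Mn(s) → 2 Au(s) + Mn²⁺(aq); Q = [Mn²⁺]^1/[Au⁺]^2.
From E = E° − (0.0592/n) log Q: log Q = (E° − E)·n/0.0592 = (+2.83 − (+2.857))·2/0.0592 = -0.9122.
So 2·log[Au⁺] = 1·log(0.00895) − log Q = -2.0482 − (-0.9122) = -1.1360; log[Au⁺] = -1.1360 / 2 = -0.5680; [Au⁺] = 10^(-0.5680) ≈ 0.27 M.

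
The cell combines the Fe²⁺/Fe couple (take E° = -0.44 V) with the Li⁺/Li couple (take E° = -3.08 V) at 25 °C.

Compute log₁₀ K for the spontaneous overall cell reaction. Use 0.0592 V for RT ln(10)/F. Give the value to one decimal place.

Cathode: Fe²⁺/Fe; anode: Li⁺/Li. E°cell = +2.64 V, n = 2.
log K = nE°cell / 0.0592 = (2)(+2.64) / 0.0592 = 89.2.

89.2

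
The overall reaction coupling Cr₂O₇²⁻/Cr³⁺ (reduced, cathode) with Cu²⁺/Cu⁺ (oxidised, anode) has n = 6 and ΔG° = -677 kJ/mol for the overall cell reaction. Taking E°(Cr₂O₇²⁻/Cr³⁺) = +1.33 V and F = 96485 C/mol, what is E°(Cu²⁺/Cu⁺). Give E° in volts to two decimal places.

E°cell = −ΔG°/(nF) = −(-677×10³)/((6)(96485)) = +1.169 V.
Since Cr₂O₇²⁻/Cr³⁺ is the cathode and Cu²⁺/Cu⁺ the anode, E°cell = E°(Cr₂O₇²⁻/Cr³⁺) − E°(Cu²⁺/Cu⁺).
So E°(Cu²⁺/Cu⁺) = E°(Cr₂O₇²⁻/Cr³⁺) − E°cell = (+1.33) − (+1.169) = +0.16 V.

+0.16 V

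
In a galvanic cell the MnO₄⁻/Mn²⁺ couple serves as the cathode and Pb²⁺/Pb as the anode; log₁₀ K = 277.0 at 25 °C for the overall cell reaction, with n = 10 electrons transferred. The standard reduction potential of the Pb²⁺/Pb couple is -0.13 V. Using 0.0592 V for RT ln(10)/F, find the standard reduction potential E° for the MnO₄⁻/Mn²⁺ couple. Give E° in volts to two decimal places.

E°cell = (0.0592/n)·log K = (0.0592/10)(277.0) = +1.640 V.
Since MnO₄⁻/Mn²⁺ is the cathode and Pb²⁺/Pb the anode, E°cell = E°(MnO₄⁻/Mn²⁺) − E°(Pb²⁺/Pb).
So E°(MnO₄⁻/Mn²⁺) = E°cell + E°(Pb²⁺/Pb) = +1.640 + (-0.13) = +1.51 V.

+1.51 V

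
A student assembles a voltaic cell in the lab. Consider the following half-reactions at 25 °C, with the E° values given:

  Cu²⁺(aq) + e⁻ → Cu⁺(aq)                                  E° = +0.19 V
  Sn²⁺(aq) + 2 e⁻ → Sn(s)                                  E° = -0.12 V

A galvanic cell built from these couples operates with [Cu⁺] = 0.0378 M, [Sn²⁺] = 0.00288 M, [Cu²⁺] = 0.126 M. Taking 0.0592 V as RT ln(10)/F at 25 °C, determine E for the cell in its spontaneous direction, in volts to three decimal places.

+0.416 V

Cu²⁺/Cu⁺ is the cathode (higher E°), Sn²⁺/Sn the anode: E°cell = +0.19 − (-0.12) = +0.31 V, n = 2.
Overall: 2 Cu²⁺(aq) + Sn(s) → 2 Cu⁺(aq) + Sn²⁺(aq)
Q = [Cu⁺]^2·[Sn²⁺] / ([Cu²⁺]^2); log Q = -3.586.
E = E° − (0.0592/n) log Q = +0.31 − (0.0592/2)(-3.586) = +0.416 V.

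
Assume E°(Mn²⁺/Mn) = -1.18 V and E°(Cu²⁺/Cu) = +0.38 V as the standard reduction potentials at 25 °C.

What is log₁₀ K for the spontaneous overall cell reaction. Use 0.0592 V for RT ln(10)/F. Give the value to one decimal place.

52.7

Cathode: Cu²⁺/Cu; anode: Mn²⁺/Mn. E°cell = +1.56 V, n = 2.
log K = nE°cell / 0.0592 = (2)(+1.56) / 0.0592 = 52.7.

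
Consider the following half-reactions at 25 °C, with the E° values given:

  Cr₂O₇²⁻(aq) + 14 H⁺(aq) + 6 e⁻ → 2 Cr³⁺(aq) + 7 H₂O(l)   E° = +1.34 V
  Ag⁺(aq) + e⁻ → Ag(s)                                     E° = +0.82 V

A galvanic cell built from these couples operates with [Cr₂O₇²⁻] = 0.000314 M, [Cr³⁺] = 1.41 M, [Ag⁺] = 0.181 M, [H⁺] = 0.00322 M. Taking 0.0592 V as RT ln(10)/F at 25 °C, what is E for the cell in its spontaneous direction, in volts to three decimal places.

+0.182 V

Cr₂O₇²⁻/Cr³⁺ is the cathode (higher E°), Ag⁺/Ag the anode: E°cell = +1.34 − (+0.82) = +0.52 V, n = 6.
Overall: Cr₂O₇²⁻(aq) + 14 H⁺(aq) + 6 Ag(s) → 2 Cr³⁺(aq) + 7 H₂O(l) + 6 Ag⁺(aq)
Q = [Cr³⁺]^2·[Ag⁺]^6 / ([Cr₂O₇²⁻]·[H⁺]^14); log Q = 34.238.
E = E° − (0.0592/n) log Q = +0.52 − (0.0592/6)(34.238) = +0.182 V.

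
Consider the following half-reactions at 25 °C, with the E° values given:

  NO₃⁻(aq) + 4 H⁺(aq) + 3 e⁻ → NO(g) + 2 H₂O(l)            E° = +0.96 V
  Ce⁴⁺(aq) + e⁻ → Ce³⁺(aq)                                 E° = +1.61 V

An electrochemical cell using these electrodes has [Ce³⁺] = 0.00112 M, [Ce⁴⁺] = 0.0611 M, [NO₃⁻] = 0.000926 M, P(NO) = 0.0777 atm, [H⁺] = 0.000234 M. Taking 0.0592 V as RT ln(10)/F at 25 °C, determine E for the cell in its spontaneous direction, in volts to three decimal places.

+1.077 V

Ce⁴⁺/Ce³⁺ is the cathode (higher E°), NO₃⁻/NO the anode: E°cell = +1.61 − (+0.96) = +0.65 V, n = 3.
Overall: 3 Ce⁴⁺(aq) + NO(g) + 2 H₂O(l) → 3 Ce³⁺(aq) + NO₃⁻(aq) + 4 H⁺(aq)
Q = [Ce³⁺]^3·[NO₃⁻]·[H⁺]^4 / ([Ce⁴⁺]^3·P(NO)); log Q = -21.657.
E = E° − (0.0592/n) log Q = +0.65 − (0.0592/3)(-21.657) = +1.077 V.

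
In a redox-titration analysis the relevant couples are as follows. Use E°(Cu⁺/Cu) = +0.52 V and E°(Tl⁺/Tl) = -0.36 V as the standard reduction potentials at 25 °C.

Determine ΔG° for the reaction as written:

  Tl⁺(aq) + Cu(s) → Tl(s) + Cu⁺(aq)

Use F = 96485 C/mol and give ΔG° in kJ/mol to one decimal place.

As written, Tl⁺/Tl is reduced (cathode) and Cu⁺/Cu is oxidised (anode), so E°cell = (-0.36) − (+0.52) = -0.88 V.
Balancing electrons gives n = 1.
ΔG° = −nFE° = −(1)(96485)(-0.88) = 84,907 J = +84.9 kJ/mol.

+84.9 kJ/mol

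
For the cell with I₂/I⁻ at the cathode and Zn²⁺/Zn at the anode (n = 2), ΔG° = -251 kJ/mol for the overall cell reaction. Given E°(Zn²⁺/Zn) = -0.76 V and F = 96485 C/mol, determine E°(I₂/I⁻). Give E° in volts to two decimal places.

E°cell = −ΔG°/(nF) = −(-251×10³)/((2)(96485)) = +1.301 V.
Since I₂/I⁻ is the cathode and Zn²⁺/Zn the anode, E°cell = E°(I₂/I⁻) − E°(Zn²⁺/Zn).
So E°(I₂/I⁻) = E°cell + E°(Zn²⁺/Zn) = +1.301 + (-0.76) = +0.54 V.

+0.54 V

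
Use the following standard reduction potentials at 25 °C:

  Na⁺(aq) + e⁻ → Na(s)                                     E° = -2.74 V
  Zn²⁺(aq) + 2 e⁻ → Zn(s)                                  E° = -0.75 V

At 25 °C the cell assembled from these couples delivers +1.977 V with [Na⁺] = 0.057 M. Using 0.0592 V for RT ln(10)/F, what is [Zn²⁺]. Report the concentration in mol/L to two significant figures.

Zn²⁺/Zn is the cathode, Na⁺/Na the anode: E°cell = +1.99 V, n = 2.
Overall reaction: Zn²⁺(aq) + 2 Na(s) → Zn(s) + 2 Na⁺(aq); Q = [Na⁺]^2/[Zn²⁺]^1.
From E = E° − (0.0592/n) log Q: log Q = (E° − E)·n/0.0592 = (+1.99 − (+1.977))·2/0.0592 = 0.4392.
So 1·log[Zn²⁺] = 2·log(0.057) − log Q = -2.4883 − (0.4392) = -2.9275; [Zn²⁺] = 10^(-2.9275) ≈ 0.0012 M.

0.0012 M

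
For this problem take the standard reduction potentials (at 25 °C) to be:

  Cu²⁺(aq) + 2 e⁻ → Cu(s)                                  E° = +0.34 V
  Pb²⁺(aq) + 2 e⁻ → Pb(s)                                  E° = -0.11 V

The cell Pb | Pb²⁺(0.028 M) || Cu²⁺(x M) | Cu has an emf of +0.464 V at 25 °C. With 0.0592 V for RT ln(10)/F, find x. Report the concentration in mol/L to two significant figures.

Cu²⁺/Cu is the cathode, Pb²⁺/Pb the anode: E°cell = +0.45 V, n = 2.
Overall reaction: Cu²⁺(aq) + Pb(s) → Cu(s) + Pb²⁺(aq); Q = [Pb²⁺]^1/[Cu²⁺]^1.
From E = E° − (0.0592/n) log Q: log Q = (E° − E)·n/0.0592 = (+0.45 − (+0.464))·2/0.0592 = -0.4730.
So 1·log[Cu²⁺] = 1·log(0.028) − log Q = -1.5528 − (-0.4730) = -1.0798; [Cu²⁺] = 10^(-1.0798) ≈ 0.083 M.

0.083 M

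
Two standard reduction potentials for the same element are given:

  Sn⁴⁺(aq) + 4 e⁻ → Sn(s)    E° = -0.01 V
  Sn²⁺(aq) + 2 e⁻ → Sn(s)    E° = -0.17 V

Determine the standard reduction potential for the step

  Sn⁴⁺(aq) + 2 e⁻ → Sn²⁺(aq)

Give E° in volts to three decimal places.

+0.150 V

Sequential free energies add, so n₃E°₃ = n₁E°₁ + n₂E°₂.
With n₃ = 4, and the known step contributing 2×(-0.17) V, the unknown satisfies 2·E° = 4×(-0.01) − 2×(-0.17) = +0.300.
E° = +0.300 / 2 = +0.150 V.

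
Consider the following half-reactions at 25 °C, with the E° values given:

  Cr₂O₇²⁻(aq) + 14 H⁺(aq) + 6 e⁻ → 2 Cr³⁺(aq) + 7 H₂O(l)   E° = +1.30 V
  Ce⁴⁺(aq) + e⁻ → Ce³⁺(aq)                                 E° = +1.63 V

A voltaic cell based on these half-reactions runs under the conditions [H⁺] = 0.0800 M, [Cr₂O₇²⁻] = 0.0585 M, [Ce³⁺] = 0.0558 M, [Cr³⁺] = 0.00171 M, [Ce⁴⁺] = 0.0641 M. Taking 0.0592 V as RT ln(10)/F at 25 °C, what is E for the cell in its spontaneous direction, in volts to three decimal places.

Ce⁴⁺/Ce³⁺ is the cathode (higher E°), Cr₂O₇²⁻/Cr³⁺ the anode: E°cell = +1.63 − (+1.30) = +0.33 V, n = 6.
Overall: 6 Ce⁴⁺(aq) + 2 Cr³⁺(aq) + 7 H₂O(l) → 6 Ce³⁺(aq) + Cr₂O₇²⁻(aq) + 14 H⁺(aq)
Q = [Ce³⁺]^6·[Cr₂O₇²⁻]·[H⁺]^14 / ([Ce⁴⁺]^6·[Cr³⁺]^2); log Q = -11.417.
E = E° − (0.0592/n) log Q = +0.33 − (0.0592/6)(-11.417) = +0.443 V.

+0.443 V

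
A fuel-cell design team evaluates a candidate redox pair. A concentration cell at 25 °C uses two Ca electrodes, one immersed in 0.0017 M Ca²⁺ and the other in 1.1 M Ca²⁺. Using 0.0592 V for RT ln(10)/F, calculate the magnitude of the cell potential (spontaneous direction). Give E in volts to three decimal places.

For a concentration cell E°cell = 0. The 1.1 M side is the cathode (reduction is favoured where [Ca²⁺] is higher).
With n = 2, E = −(0.0592/2) log([Ca²⁺]ₐₙ/[Ca²⁺]꜀ₐₜ) = −(0.0592/2) log(0.0017/1.1) = −(0.0592/2)(-2.811) = +0.083 V.

+0.083 V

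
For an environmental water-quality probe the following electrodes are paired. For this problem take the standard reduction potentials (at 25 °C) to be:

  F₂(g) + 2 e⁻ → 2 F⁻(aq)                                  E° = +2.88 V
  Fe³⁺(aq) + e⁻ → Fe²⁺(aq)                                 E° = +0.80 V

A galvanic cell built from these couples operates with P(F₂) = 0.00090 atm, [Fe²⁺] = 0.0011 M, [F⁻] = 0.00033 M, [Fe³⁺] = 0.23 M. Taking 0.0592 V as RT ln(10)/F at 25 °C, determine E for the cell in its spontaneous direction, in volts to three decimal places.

+2.059 V

F₂/F⁻ is the cathode (higher E°), Fe³⁺/Fe²⁺ the anode: E°cell = +2.88 − (+0.80) = +2.08 V, n = 2.
Overall: F₂(g) + 2 Fe²⁺(aq) → 2 F⁻(aq) + 2 Fe³⁺(aq)
Q = [F⁻]^2·[Fe³⁺]^2 / (P(F₂)·[Fe²⁺]^2); log Q = 0.723.
E = E° − (0.0592/n) log Q = +2.08 − (0.0592/2)(0.723) = +2.059 V.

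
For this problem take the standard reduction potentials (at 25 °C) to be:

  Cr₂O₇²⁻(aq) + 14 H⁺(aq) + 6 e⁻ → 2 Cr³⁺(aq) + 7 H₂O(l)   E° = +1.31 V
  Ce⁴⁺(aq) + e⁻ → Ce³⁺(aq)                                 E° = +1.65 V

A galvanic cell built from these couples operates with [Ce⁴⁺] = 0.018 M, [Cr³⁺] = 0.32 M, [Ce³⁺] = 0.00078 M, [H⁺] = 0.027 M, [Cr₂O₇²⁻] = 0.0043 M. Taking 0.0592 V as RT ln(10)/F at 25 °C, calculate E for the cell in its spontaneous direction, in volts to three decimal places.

+0.651 V

Ce⁴⁺/Ce³⁺ is the cathode (higher E°), Cr₂O₇²⁻/Cr³⁺ the anode: E°cell = +1.65 − (+1.31) = +0.34 V, n = 6.
Overall: 6 Ce⁴⁺(aq) + 2 Cr³⁺(aq) + 7 H₂O(l) → 6 Ce³⁺(aq) + Cr₂O₇²⁻(aq) + 14 H⁺(aq)
Q = [Ce³⁺]^6·[Cr₂O₇²⁻]·[H⁺]^14 / ([Ce⁴⁺]^6·[Cr³⁺]^2); log Q = -31.517.
E = E° − (0.0592/n) log Q = +0.34 − (0.0592/6)(-31.517) = +0.651 V.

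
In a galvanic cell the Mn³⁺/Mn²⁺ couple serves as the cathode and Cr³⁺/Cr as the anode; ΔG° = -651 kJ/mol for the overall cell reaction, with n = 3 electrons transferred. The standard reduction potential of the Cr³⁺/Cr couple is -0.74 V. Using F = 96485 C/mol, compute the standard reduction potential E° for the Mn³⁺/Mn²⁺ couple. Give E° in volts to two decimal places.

+1.51 V

E°cell = −ΔG°/(nF) = −(-651×10³)/((3)(96485)) = +2.249 V.
Since Mn³⁺/Mn²⁺ is the cathode and Cr³⁺/Cr the anode, E°cell = E°(Mn³⁺/Mn²⁺) − E°(Cr³⁺/Cr).
So E°(Mn³⁺/Mn²⁺) = E°cell + E°(Cr³⁺/Cr) = +2.249 + (-0.74) = +1.51 V.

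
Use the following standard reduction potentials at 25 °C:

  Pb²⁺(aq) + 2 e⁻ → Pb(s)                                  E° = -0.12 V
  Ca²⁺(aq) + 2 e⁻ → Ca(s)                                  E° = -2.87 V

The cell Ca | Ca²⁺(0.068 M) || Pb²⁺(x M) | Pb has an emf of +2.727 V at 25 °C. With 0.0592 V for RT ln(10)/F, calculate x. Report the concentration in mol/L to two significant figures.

0.011 M

Pb²⁺/Pb is the cathode, Ca²⁺/Ca the anode: E°cell = +2.75 V, n = 2.
Overall reaction: Pb²⁺(aq) + Ca(s) → Pb(s) + Ca²⁺(aq); Q = [Ca²⁺]^1/[Pb²⁺]^1.
From E = E° − (0.0592/n) log Q: log Q = (E° − E)·n/0.0592 = (+2.75 − (+2.727))·2/0.0592 = 0.7770.
So 1·log[Pb²⁺] = 1·log(0.068) − log Q = -1.1675 − (0.7770) = -1.9445; [Pb²⁺] = 10^(-1.9445) ≈ 0.011 M.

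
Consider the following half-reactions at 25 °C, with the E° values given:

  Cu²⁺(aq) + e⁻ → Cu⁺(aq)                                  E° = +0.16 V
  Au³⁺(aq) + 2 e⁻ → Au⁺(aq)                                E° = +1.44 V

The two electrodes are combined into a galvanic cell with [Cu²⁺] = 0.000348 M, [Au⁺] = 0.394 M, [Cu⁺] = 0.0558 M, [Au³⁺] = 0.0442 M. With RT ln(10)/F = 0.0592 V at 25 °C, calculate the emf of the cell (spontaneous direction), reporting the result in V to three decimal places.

Au³⁺/Au⁺ is the cathode (higher E°), Cu²⁺/Cu⁺ the anode: E°cell = +1.44 − (+0.16) = +1.28 V, n = 2.
Overall: Au³⁺(aq) + 2 Cu⁺(aq) → Au⁺(aq) + 2 Cu²⁺(aq)
Q = [Au⁺]·[Cu²⁺]^2 / ([Au³⁺]·[Cu⁺]^2); log Q = -3.460.
E = E° − (0.0592/n) log Q = +1.28 − (0.0592/2)(-3.460) = +1.382 V.

+1.382 V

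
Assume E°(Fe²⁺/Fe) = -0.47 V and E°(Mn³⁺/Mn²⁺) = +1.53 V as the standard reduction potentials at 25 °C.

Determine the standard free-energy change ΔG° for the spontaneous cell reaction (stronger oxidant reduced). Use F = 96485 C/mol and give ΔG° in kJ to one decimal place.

-385.9 kJ

Mn³⁺/Mn²⁺ (E° = +1.53 V) is the cathode; Fe²⁺/Fe (E° = -0.47 V) is the anode, so E°cell = +2.00 V.
Balancing electrons gives n = 2 (lcm of 1 and 2).
ΔG° = −nFE° = −(2)(96485)(+2.00) = -385,940 J = -385.9 kJ.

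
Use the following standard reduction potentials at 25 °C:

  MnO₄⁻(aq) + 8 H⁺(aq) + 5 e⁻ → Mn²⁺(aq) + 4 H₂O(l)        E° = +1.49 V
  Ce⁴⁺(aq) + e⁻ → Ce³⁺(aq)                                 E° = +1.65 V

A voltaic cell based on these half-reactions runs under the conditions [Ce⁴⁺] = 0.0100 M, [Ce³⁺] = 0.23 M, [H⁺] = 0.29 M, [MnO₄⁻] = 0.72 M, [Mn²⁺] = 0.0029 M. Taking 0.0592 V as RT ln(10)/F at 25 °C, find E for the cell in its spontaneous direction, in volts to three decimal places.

Ce⁴⁺/Ce³⁺ is the cathode (higher E°), MnO₄⁻/Mn²⁺ the anode: E°cell = +1.65 − (+1.49) = +0.16 V, n = 5.
Overall: 5 Ce⁴⁺(aq) + Mn²⁺(aq) + 4 H₂O(l) → 5 Ce³⁺(aq) + MnO₄⁻(aq) + 8 H⁺(aq)
Q = [Ce³⁺]^5·[MnO₄⁻]·[H⁺]^8 / ([Ce⁴⁺]^5·[Mn²⁺]); log Q = 4.903.
E = E° − (0.0592/n) log Q = +0.16 − (0.0592/5)(4.903) = +0.102 V.

+0.102 V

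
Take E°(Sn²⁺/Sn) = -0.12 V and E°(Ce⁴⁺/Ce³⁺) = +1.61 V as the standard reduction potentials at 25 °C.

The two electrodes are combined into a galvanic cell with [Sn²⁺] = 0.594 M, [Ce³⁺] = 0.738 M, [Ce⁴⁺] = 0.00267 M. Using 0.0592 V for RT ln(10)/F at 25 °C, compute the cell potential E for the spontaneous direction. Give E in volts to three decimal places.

+1.592 V

Ce⁴⁺/Ce³⁺ is the cathode (higher E°), Sn²⁺/Sn the anode: E°cell = +1.61 − (-0.12) = +1.73 V, n = 2.
Overall: 2 Ce⁴⁺(aq) + Sn(s) → 2 Ce³⁺(aq) + Sn²⁺(aq)
Q = [Ce³⁺]^2·[Sn²⁺] / ([Ce⁴⁺]^2); log Q = 4.657.
E = E° − (0.0592/n) log Q = +1.73 − (0.0592/2)(4.657) = +1.592 V.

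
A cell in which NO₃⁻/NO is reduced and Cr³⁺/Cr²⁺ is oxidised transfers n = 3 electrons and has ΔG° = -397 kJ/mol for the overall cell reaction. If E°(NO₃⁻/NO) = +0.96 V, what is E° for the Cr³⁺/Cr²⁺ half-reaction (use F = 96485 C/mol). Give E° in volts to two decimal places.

-0.41 V

E°cell = −ΔG°/(nF) = −(-397×10³)/((3)(96485)) = +1.372 V.
Since NO₃⁻/NO is the cathode and Cr³⁺/Cr²⁺ the anode, E°cell = E°(NO₃⁻/NO) − E°(Cr³⁺/Cr²⁺).
So E°(Cr³⁺/Cr²⁺) = E°(NO₃⁻/NO) − E°cell = (+0.96) − (+1.372) = -0.41 V.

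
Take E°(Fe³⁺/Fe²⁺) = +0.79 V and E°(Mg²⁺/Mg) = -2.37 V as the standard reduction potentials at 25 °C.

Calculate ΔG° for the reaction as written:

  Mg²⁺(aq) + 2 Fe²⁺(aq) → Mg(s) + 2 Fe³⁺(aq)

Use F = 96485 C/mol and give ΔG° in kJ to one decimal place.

+609.8 kJ

As written, Mg²⁺/Mg is reduced (cathode) and Fe³⁺/Fe²⁺ is oxidised (anode), so E°cell = (-2.37) − (+0.79) = -3.16 V.
Balancing electrons gives n = 2.
ΔG° = −nFE° = −(2)(96485)(-3.16) = 609,785 J = +609.8 kJ.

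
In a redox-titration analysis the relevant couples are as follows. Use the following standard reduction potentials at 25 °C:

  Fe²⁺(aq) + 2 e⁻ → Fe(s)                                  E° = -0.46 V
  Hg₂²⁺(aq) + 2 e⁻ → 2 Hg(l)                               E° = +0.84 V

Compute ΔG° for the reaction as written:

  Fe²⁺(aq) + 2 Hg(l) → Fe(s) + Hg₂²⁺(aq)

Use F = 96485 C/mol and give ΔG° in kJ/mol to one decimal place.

As written, Fe²⁺/Fe is reduced (cathode) and Hg₂²⁺/Hg is oxidised (anode), so E°cell = (-0.46) − (+0.84) = -1.30 V.
Balancing electrons gives n = 2.
ΔG° = −nFE° = −(2)(96485)(-1.30) = 250,861 J = +250.9 kJ/mol.

+250.9 kJ/mol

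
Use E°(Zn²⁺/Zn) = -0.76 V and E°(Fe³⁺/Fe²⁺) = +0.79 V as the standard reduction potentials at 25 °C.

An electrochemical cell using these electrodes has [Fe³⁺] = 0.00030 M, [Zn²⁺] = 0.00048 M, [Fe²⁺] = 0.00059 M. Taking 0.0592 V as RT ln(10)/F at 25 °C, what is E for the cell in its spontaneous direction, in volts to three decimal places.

+1.631 V

Fe³⁺/Fe²⁺ is the cathode (higher E°), Zn²⁺/Zn the anode: E°cell = +0.79 − (-0.76) = +1.55 V, n = 2.
Overall: 2 Fe³⁺(aq) + Zn(s) → 2 Fe²⁺(aq) + Zn²⁺(aq)
Q = [Fe²⁺]^2·[Zn²⁺] / ([Fe³⁺]^2); log Q = -2.731.
E = E° − (0.0592/n) log Q = +1.55 − (0.0592/2)(-2.731) = +1.631 V.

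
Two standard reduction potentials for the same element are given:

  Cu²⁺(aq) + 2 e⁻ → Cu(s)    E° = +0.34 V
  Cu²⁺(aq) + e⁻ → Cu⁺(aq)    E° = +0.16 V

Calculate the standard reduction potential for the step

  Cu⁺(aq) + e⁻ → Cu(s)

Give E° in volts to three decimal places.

Sequential free energies add, so n₃E°₃ = n₁E°₁ + n₂E°₂.
With n₃ = 2, and the known step contributing 1×(+0.16) V, the unknown satisfies 1·E° = 2×(+0.34) − 1×(+0.16) = +0.520.
E° = +0.520 / 1 = +0.520 V.

+0.520 V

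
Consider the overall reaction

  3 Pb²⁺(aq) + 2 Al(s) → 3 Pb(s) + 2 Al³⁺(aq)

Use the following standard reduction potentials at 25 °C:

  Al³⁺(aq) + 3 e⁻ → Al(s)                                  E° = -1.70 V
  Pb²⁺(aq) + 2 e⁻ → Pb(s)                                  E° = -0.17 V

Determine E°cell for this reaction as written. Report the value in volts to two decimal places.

The Pb²⁺/Pb couple has the higher reduction potential, so it is the cathode; Al³⁺/Al is oxidised at the anode.
E°cell = E°(cathode) − E°(anode) = (-0.17) − (-1.70) = +1.53 V.
Since E°cell > 0, the reaction is spontaneous under standard conditions.

+1.53 V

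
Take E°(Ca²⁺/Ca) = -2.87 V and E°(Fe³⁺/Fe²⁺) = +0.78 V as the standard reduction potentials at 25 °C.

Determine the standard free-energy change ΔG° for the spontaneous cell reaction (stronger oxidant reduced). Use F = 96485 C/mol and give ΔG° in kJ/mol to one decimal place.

Fe³⁺/Fe²⁺ (E° = +0.78 V) is the cathode; Ca²⁺/Ca (E° = -2.87 V) is the anode, so E°cell = +3.65 V.
Balancing electrons gives n = 2 (lcm of 1 and 2).
ΔG° = −nFE° = −(2)(96485)(+3.65) = -704,340 J = -704.3 kJ/mol.

-704.3 kJ/mol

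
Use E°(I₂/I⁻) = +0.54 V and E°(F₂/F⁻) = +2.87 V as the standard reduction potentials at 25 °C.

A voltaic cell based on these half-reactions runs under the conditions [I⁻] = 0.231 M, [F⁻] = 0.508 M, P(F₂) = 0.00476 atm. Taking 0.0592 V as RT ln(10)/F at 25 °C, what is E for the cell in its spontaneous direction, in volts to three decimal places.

+2.241 V

F₂/F⁻ is the cathode (higher E°), I₂/I⁻ the anode: E°cell = +2.87 − (+0.54) = +2.33 V, n = 2.
Overall: F₂(g) + 2 I⁻(aq) → 2 F⁻(aq) + I₂(s)
Q = [F⁻]^2 / (P(F₂)·[I⁻]^2); log Q = 3.007.
E = E° − (0.0592/n) log Q = +2.33 − (0.0592/2)(3.007) = +2.241 V.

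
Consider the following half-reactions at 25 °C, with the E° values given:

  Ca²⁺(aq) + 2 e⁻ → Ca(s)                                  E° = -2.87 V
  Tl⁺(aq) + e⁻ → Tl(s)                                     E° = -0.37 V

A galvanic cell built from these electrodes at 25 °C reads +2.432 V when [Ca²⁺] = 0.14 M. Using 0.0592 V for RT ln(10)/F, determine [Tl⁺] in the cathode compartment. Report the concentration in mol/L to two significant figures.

0.027 M

Tl⁺/Tl is the cathode, Ca²⁺/Ca the anode: E°cell = +2.50 V, n = 2.
Overall reaction: 2 Tl⁺(aq) + Ca(s) → 2 Tl(s) + Ca²⁺(aq); Q = [Ca²⁺]^1/[Tl⁺]^2.
From E = E° − (0.0592/n) log Q: log Q = (E° − E)·n/0.0592 = (+2.50 − (+2.432))·2/0.0592 = 2.2973.
So 2·log[Tl⁺] = 1·log(0.14) − log Q = -0.8539 − (2.2973) = -3.1512; log[Tl⁺] = -3.1512 / 2 = -1.5756; [Tl⁺] = 10^(-1.5756) ≈ 0.027 M.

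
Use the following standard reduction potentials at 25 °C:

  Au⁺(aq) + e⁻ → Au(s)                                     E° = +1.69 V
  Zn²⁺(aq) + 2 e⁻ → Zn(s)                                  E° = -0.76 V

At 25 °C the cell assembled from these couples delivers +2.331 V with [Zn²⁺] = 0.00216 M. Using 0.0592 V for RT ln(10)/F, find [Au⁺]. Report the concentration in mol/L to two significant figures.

Au⁺/Au is the cathode, Zn²⁺/Zn the anode: E°cell = +2.45 V, n = 2.
Overall reaction: 2 Au⁺(aq) + Zn(s) → 2 Au(s) + Zn²⁺(aq); Q = [Zn²⁺]^1/[Au⁺]^2.
From E = E° − (0.0592/n) log Q: log Q = (E° − E)·n/0.0592 = (+2.45 − (+2.331))·2/0.0592 = 4.0203.
So 2·log[Au⁺] = 1·log(0.00216) − log Q = -2.6655 − (4.0203) = -6.6858; log[Au⁺] = -6.6858 / 2 = -3.3429; [Au⁺] = 10^(-3.3429) ≈ 0.00045 M.

0.00045 M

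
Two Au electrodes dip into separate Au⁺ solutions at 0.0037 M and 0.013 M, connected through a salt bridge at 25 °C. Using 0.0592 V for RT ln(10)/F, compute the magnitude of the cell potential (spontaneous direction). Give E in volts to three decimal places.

+0.032 V

For a concentration cell E°cell = 0. The 0.013 M side is the cathode (reduction is favoured where [Au⁺] is higher).
With n = 1, E = −(0.0592/1) log([Au⁺]ₐₙ/[Au⁺]꜀ₐₜ) = −(0.0592/1) log(0.0037/0.013) = −(0.0592/1)(-0.546) = +0.032 V.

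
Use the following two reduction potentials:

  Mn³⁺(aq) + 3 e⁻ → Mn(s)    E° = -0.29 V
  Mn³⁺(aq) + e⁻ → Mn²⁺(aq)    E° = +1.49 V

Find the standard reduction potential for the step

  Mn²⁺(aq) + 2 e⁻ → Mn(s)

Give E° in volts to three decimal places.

-1.180 V

Sequential free energies add, so n₃E°₃ = n₁E°₁ + n₂E°₂.
With n₃ = 3, and the known step contributing 1×(+1.49) V, the unknown satisfies 2·E° = 3×(-0.29) − 1×(+1.49) = -2.360.
E° = -2.360 / 2 = -1.180 V.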